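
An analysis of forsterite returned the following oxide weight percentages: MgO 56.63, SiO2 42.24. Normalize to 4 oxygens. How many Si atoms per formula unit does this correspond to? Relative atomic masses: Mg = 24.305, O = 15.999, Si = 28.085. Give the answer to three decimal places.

1.000 Si apfu

MgO: 56.63/40.304 = 1.40507 mol → 1.40507 mol Mg, 1.40507 mol O.
SiO2: 42.24/60.083 = 0.70303 mol → 0.70303 mol Si, 1.40606 mol O.
Total oxygen = 2.81113 mol. Normalization factor = 4/2.81113 = 1.42292.
Si per 4 O = 0.70303 × 1.42292 = 1.000.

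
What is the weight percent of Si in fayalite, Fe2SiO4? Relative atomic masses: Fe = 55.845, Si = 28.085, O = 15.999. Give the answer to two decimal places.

13.78 weight percent

Molar mass of Fe2SiO4: 2×55.845 + 1×28.085 + 4×15.999 = 203.771 g/mol.
Mass of Si per formula unit: 1 × 28.085 = 28.085 g.
Weight fraction Si = 28.085 / 203.771 = 0.1378.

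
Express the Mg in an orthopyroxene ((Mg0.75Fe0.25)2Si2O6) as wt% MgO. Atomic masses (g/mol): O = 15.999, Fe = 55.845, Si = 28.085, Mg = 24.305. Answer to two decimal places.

M((Mg0.75Fe0.25)2Si2O6) = 216.544 g/mol; M(MgO) = 40.304 g/mol.
Moles MgO per formula unit = 1.50 Mg ÷ 1 = 1.5000.
MgO fraction = (1.5000 × 40.304) / 216.544 = 60.456/216.544 = 0.2792.

27.92 wt%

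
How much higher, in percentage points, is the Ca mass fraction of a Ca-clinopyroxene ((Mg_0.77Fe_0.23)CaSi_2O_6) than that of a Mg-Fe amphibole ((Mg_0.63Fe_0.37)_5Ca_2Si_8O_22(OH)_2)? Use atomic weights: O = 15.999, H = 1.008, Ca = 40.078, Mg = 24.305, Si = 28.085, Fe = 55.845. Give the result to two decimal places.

8.70 percentage points

M((Mg_0.77Fe_0.23)CaSi_2O_6) = 223.801 g/mol, so wt% Ca = 40.078/223.801 × 100 = 17.91%.
M((Mg_0.63Fe_0.37)_5Ca_2Si_8O_22(OH)_2) = 870.702 g/mol, so wt% Ca = 80.156/870.702 × 100 = 9.21%.
17.91 − 9.21 = 8.70 pp.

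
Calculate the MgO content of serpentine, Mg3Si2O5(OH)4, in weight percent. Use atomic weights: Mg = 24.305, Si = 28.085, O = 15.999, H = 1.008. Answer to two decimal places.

Molar mass of Mg3Si2O5(OH)4 = 3*24.305 + 2*28.085 + 9*15.999 + 4*1.008 = 277.108 g/mol.
Each formula unit contains 3 Mg, equivalent to 3/1 = 3.0000 mol MgO.
M(MgO) = 1×24.305 + 1×15.999 = 40.304 g/mol.
Mass of MgO per formula unit = 3.0000 × 40.304 = 120.912 g.
MgO wt% = 120.912 / 277.108 × 100 = 43.63%.

43.63 wt%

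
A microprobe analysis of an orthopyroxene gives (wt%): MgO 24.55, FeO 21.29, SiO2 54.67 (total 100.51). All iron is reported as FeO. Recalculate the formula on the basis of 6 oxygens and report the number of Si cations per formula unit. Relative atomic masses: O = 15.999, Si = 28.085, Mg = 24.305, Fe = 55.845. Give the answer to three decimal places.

2.003 Si apfu

MgO (M=40.304): mol = 0.60912; Mg = 0.60912, O = 0.60912.
FeO (M=71.844): mol = 0.29634; Fe = 0.29634, O = 0.29634.
SiO2 (M=60.083): mol = 0.90991; Si = 0.90991, O = 1.81982.
ΣO = 2.72528; factor = 6/ΣO = 2.20161.
Si apfu = 0.90991 × 2.20161 = 2.003.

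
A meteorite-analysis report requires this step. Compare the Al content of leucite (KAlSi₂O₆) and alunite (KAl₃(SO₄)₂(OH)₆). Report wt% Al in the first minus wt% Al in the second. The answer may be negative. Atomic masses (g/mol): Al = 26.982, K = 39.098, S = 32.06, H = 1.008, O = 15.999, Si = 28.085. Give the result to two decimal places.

-7.18 percentage points

Al in KAlSi₂O₆: molar mass 218.244 g/mol; 1×26.982 = 26.982 g → 12.36 wt%.
Al in KAl₃(SO₄)₂(OH)₆: molar mass 414.198 g/mol; 3×26.982 = 80.946 g → 19.54 wt%.
Difference = 12.36 − 19.54 = -7.18 percentage points.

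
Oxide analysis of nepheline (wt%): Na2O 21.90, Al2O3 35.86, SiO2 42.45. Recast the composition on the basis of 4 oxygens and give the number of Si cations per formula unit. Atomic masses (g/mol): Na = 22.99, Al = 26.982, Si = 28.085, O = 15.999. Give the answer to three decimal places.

21.90 wt% Na2O ÷ 61.979 g/mol = 0.35335 mol, giving 0.70670 Na and 0.35335 O.
35.86 wt% Al2O3 ÷ 101.961 g/mol = 0.35170 mol, giving 0.70340 Al and 1.05510 O.
42.45 wt% SiO2 ÷ 60.083 g/mol = 0.70652 mol, giving 0.70652 Si and 1.41304 O.
Oxygen sums to 2.82149; scaling by 4/2.82149 = 1.41769 puts the formula on 4 O.
Si: 0.70652 × 1.41769 = 1.002 atoms per formula unit.

1.002 Si apfu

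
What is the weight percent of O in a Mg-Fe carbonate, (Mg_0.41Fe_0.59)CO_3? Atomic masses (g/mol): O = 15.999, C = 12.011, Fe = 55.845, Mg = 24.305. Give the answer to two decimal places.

M((Mg_0.41Fe_0.59)CO_3) = 102.922 g/mol.
O contributes 3 × 15.999 = 47.997 g per mole.
47.997/102.922 = 0.4663 → 46.63%.

46.63 wt%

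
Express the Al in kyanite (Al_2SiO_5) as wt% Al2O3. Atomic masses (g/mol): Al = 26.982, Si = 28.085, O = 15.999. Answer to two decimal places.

M(Al_2SiO_5) = 162.044 g/mol; M(Al2O3) = 101.961 g/mol.
Moles Al2O3 per formula unit = 2 Al ÷ 2 = 1.0000.
Al2O3 fraction = (1.0000 × 101.961) / 162.044 = 101.961/162.044 = 0.6292.

62.92 wt%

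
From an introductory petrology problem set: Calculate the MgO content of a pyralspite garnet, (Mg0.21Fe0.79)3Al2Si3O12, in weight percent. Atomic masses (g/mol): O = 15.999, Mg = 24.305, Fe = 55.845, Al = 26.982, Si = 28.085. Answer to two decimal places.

Formula mass = 477.872 g/mol.
0.63 Mg → 0.6300 mol MgO per formula unit; M(MgO) = 40.304, so MgO mass = 25.392 g.
25.392/477.872 × 100 = 5.31 wt%.

5.31 wt%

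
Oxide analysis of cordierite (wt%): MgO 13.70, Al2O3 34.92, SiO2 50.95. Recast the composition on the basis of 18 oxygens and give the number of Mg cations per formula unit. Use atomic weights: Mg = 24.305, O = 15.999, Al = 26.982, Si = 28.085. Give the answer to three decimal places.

MgO (M=40.304): mol = 0.33992; Mg = 0.33992, O = 0.33992.
Al2O3 (M=101.961): mol = 0.34248; Al = 0.68496, O = 1.02744.
SiO2 (M=60.083): mol = 0.84799; Si = 0.84799, O = 1.69598.
ΣO = 3.06334; factor = 18/ΣO = 5.87594.
Mg apfu = 0.33992 × 5.87594 = 1.997.

1.997 Mg apfu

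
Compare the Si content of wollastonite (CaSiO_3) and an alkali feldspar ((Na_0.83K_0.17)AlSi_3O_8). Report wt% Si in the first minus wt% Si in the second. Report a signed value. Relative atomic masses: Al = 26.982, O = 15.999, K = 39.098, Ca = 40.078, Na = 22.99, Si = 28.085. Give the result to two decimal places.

-7.62 percentage points

First mineral: 28.085 g Si in 116.160 g formula = 24.18 wt% Si.
Second mineral: 84.255 g Si in 264.957 g formula = 31.80 wt% Si.
24.18% − 31.80% gives a difference of -7.62 percentage points.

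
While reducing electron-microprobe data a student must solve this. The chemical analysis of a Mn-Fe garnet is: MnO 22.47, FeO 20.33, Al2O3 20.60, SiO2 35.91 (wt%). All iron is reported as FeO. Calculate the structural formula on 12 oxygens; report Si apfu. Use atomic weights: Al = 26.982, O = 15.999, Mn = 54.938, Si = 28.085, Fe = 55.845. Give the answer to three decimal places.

2.987 Si apfu

MnO: 22.47/70.937 = 0.31676 mol → 0.31676 mol Mn, 0.31676 mol O.
FeO: 20.33/71.844 = 0.28297 mol → 0.28297 mol Fe, 0.28297 mol O.
Al2O3: 20.60/101.961 = 0.20204 mol → 0.40408 mol Al, 0.60612 mol O.
SiO2: 35.91/60.083 = 0.59767 mol → 0.59767 mol Si, 1.19534 mol O.
Total oxygen = 2.40119 mol. Normalization factor = 12/2.40119 = 4.99752.
Si per 12 O = 0.59767 × 4.99752 = 2.987.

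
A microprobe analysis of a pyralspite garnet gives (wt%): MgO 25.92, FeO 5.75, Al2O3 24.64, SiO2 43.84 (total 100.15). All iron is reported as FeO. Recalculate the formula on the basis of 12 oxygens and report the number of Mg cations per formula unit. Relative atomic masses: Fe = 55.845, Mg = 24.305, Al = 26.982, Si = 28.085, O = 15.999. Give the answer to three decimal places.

25.92 wt% MgO ÷ 40.304 g/mol = 0.64311 mol, giving 0.64311 Mg and 0.64311 O.
5.75 wt% FeO ÷ 71.844 g/mol = 0.08003 mol, giving 0.08003 Fe and 0.08003 O.
24.64 wt% Al2O3 ÷ 101.961 g/mol = 0.24166 mol, giving 0.48332 Al and 0.72498 O.
43.84 wt% SiO2 ÷ 60.083 g/mol = 0.72966 mol, giving 0.72966 Si and 1.45932 O.
Oxygen sums to 2.90744; scaling by 12/2.90744 = 4.12734 puts the formula on 12 O.
Mg: 0.64311 × 4.12734 = 2.654 atoms per formula unit.

2.654 Mg apfu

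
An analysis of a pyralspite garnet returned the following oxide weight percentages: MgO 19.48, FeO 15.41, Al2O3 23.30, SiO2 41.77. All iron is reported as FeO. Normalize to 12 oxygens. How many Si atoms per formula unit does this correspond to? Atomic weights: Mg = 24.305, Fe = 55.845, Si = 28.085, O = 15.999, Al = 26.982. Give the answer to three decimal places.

MgO (M=40.304): mol = 0.48333; Mg = 0.48333, O = 0.48333.
FeO (M=71.844): mol = 0.21449; Fe = 0.21449, O = 0.21449.
Al2O3 (M=101.961): mol = 0.22852; Al = 0.45704, O = 0.68556.
SiO2 (M=60.083): mol = 0.69520; Si = 0.69520, O = 1.39040.
ΣO = 2.77378; factor = 12/ΣO = 4.32623.
Si apfu = 0.69520 × 4.32623 = 3.008.

3.008 Si apfu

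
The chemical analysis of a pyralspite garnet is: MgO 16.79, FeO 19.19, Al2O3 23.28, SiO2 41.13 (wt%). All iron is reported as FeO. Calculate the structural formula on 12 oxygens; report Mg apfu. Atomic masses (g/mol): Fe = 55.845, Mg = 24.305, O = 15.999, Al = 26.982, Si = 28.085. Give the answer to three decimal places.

MgO (M=40.304): mol = 0.41658; Mg = 0.41658, O = 0.41658.
FeO (M=71.844): mol = 0.26711; Fe = 0.26711, O = 0.26711.
Al2O3 (M=101.961): mol = 0.22832; Al = 0.45664, O = 0.68496.
SiO2 (M=60.083): mol = 0.68455; Si = 0.68455, O = 1.36910.
ΣO = 2.73775; factor = 12/ΣO = 4.38316.
Mg apfu = 0.41658 × 4.38316 = 1.826.

1.826 Mg apfu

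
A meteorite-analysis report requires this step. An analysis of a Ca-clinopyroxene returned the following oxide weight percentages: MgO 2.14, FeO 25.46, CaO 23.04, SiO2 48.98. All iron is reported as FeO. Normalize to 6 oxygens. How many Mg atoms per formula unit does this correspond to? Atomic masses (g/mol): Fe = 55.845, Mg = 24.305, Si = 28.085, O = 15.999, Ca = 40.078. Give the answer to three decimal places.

MgO: 2.14/40.304 = 0.05310 mol → 0.05310 mol Mg, 0.05310 mol O.
FeO: 25.46/71.844 = 0.35438 mol → 0.35438 mol Fe, 0.35438 mol O.
CaO: 23.04/56.077 = 0.41086 mol → 0.41086 mol Ca, 0.41086 mol O.
SiO2: 48.98/60.083 = 0.81521 mol → 0.81521 mol Si, 1.63042 mol O.
Total oxygen = 2.44876 mol. Normalization factor = 6/2.44876 = 2.45022.
Mg per 6 O = 0.05310 × 2.45022 = 0.130.

0.130 Mg apfu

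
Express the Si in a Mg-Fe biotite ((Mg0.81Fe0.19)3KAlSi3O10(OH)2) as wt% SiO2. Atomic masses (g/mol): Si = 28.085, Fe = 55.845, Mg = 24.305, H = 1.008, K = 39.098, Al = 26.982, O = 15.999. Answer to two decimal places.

Formula mass = 435.232 g/mol.
3 Si → 3.0000 mol SiO2 per formula unit; M(SiO2) = 60.083, so SiO2 mass = 180.249 g.
180.249/435.232 × 100 = 41.41 wt%.

41.41 wt%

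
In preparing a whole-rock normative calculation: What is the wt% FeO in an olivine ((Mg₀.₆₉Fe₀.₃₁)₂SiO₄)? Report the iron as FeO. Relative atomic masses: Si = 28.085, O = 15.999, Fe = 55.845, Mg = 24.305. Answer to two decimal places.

Molar mass of (Mg₀.₆₉Fe₀.₃₁)₂SiO₄ = 1.38·24.305 + 0.62·55.845 + 1·28.085 + 4·15.999 = 160.246 g/mol.
Each formula unit contains 0.62 Fe, equivalent to 0.62/1 = 0.6200 mol FeO.
M(FeO) = 1×55.845 + 1×15.999 = 71.844 g/mol.
Mass of FeO per formula unit = 0.6200 × 71.844 = 44.543 g.
FeO wt% = 44.543 / 160.246 × 100 = 27.80%.

27.80 wt%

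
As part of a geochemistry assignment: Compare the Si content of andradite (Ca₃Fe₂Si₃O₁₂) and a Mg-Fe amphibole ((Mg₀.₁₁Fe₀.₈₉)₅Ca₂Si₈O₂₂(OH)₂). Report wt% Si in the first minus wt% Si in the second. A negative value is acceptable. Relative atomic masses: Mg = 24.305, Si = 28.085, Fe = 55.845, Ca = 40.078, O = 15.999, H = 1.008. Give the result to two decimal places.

First mineral: 84.255 g Si in 508.167 g formula = 16.58 wt% Si.
Second mineral: 224.680 g Si in 952.706 g formula = 23.58 wt% Si.
16.58% − 23.58% gives a difference of -7.00 percentage points.

-7.00 percentage points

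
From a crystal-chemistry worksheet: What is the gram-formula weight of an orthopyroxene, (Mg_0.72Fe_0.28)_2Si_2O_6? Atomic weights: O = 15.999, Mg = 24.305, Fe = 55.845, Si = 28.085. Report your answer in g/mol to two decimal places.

218.44 g/mol

The formula mass is the sum 1.44(24.305) + 0.56(55.845) + 2(28.085) + 6(15.999).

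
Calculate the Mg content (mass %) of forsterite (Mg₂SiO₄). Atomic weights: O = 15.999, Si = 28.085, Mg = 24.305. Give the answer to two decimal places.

34.55 mass %

Formula mass = 2*24.305 + 1*28.085 + 4*15.999 = 140.691 g/mol, of which 48.610 g is Mg.
So Mg makes up 48.610/140.691 = 0.3455 of the mass, i.e. 34.55%.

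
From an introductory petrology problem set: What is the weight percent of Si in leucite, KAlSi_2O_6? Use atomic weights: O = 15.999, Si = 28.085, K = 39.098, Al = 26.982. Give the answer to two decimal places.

25.74 wt%

Formula mass = 1×39.098 + 1×26.982 + 2×28.085 + 6×15.999 = 218.244 g/mol, of which 56.170 g is Si.
So Si makes up 56.170/218.244 = 0.2574 of the mass, i.e. 25.74%.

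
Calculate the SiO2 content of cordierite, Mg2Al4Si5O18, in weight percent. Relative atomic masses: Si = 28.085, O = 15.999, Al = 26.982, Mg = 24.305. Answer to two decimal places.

51.36 wt%

M(Mg2Al4Si5O18) = 584.945 g/mol; M(SiO2) = 60.083 g/mol.
Moles SiO2 per formula unit = 5 Si ÷ 1 = 5.0000.
SiO2 fraction = (5.0000 × 60.083) / 584.945 = 300.415/584.945 = 0.5136.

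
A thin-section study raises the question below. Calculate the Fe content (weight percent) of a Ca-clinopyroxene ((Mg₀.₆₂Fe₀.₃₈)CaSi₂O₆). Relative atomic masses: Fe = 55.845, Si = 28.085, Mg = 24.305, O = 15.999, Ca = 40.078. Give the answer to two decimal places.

Molar mass of (Mg₀.₆₂Fe₀.₃₈)CaSi₂O₆: 0.62*24.305 + 0.38*55.845 + 1*40.078 + 2*28.085 + 6*15.999 = 228.532 g/mol.
Mass of Fe per formula unit: 0.38 × 55.845 = 21.221 g.
Weight fraction Fe = 21.221 / 228.532 = 0.0929.

9.29 weight percent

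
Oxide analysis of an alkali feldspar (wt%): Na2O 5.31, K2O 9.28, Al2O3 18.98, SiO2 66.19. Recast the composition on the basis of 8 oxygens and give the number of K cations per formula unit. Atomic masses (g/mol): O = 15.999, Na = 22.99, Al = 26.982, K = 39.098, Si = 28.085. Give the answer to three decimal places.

Na2O: 5.31/61.979 = 0.08567 mol → 0.17134 mol Na, 0.08567 mol O.
K2O: 9.28/94.195 = 0.09852 mol → 0.19704 mol K, 0.09852 mol O.
Al2O3: 18.98/101.961 = 0.18615 mol → 0.37230 mol Al, 0.55845 mol O.
SiO2: 66.19/60.083 = 1.10164 mol → 1.10164 mol Si, 2.20328 mol O.
Total oxygen = 2.94592 mol. Normalization factor = 8/2.94592 = 2.71562.
K per 8 O = 0.19704 × 2.71562 = 0.535.

0.535 K apfu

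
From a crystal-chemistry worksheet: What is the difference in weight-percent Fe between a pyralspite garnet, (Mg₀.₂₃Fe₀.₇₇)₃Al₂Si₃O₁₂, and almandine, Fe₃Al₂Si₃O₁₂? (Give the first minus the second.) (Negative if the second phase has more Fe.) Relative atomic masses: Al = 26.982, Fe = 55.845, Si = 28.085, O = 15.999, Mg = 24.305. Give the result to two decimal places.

-6.56 percentage points

Fe in (Mg₀.₂₃Fe₀.₇₇)₃Al₂Si₃O₁₂: molar mass 475.979 g/mol; 2.31×55.845 = 129.002 g → 27.10 wt%.
Fe in Fe₃Al₂Si₃O₁₂: molar mass 497.742 g/mol; 3×55.845 = 167.535 g → 33.66 wt%.
Difference = 27.10 − 33.66 = -6.56 percentage points.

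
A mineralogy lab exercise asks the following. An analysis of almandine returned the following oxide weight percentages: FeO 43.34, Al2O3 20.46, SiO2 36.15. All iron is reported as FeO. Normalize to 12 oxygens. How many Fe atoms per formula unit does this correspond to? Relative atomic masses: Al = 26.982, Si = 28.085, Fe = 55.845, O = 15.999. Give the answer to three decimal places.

FeO: 43.34/71.844 = 0.60325 mol → 0.60325 mol Fe, 0.60325 mol O.
Al2O3: 20.46/101.961 = 0.20066 mol → 0.40132 mol Al, 0.60198 mol O.
SiO2: 36.15/60.083 = 0.60167 mol → 0.60167 mol Si, 1.20334 mol O.
Total oxygen = 2.40857 mol. Normalization factor = 12/2.40857 = 4.98221.
Fe per 12 O = 0.60325 × 4.98221 = 3.006.

3.006 Fe apfu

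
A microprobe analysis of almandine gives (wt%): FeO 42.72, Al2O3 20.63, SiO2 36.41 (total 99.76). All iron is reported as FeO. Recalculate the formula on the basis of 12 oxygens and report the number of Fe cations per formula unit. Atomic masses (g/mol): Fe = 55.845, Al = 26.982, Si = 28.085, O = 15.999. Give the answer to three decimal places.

2.956 Fe apfu

FeO: 42.72/71.844 = 0.59462 mol → 0.59462 mol Fe, 0.59462 mol O.
Al2O3: 20.63/101.961 = 0.20233 mol → 0.40466 mol Al, 0.60699 mol O.
SiO2: 36.41/60.083 = 0.60600 mol → 0.60600 mol Si, 1.21200 mol O.
Total oxygen = 2.41361 mol. Normalization factor = 12/2.41361 = 4.97181.
Fe per 12 O = 0.59462 × 4.97181 = 2.956.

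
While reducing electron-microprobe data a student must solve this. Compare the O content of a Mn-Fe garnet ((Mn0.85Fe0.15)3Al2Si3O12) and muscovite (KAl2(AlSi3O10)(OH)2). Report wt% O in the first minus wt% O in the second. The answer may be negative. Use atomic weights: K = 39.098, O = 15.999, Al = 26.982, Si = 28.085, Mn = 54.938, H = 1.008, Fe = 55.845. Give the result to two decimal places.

-9.45 percentage points

O in (Mn0.85Fe0.15)3Al2Si3O12: molar mass 495.429 g/mol; 12×15.999 = 191.988 g → 38.75 wt%.
O in KAl2(AlSi3O10)(OH)2: molar mass 398.303 g/mol; 12×15.999 = 191.988 g → 48.20 wt%.
Difference = 38.75 − 48.20 = -9.45 percentage points.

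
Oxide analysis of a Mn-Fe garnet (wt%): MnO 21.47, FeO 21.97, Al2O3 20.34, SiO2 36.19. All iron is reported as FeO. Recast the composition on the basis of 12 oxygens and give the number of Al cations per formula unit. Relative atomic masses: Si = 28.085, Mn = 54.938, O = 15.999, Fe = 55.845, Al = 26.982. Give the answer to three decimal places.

1.985 Al apfu

MnO (M=70.937): mol = 0.30266; Mn = 0.30266, O = 0.30266.
FeO (M=71.844): mol = 0.30580; Fe = 0.30580, O = 0.30580.
Al2O3 (M=101.961): mol = 0.19949; Al = 0.39898, O = 0.59847.
SiO2 (M=60.083): mol = 0.60233; Si = 0.60233, O = 1.20466.
ΣO = 2.41159; factor = 12/ΣO = 4.97597.
Al apfu = 0.39898 × 4.97597 = 1.985.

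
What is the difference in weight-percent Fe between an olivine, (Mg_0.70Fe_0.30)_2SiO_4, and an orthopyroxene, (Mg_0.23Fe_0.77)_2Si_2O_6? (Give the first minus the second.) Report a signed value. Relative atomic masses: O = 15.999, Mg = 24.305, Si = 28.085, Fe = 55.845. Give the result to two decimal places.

M((Mg_0.70Fe_0.30)_2SiO_4) = 159.615 g/mol, so wt% Fe = 33.507/159.615 × 100 = 20.99%.
M((Mg_0.23Fe_0.77)_2Si_2O_6) = 249.346 g/mol, so wt% Fe = 86.001/249.346 × 100 = 34.49%.
20.99 − 34.49 = -13.50 pp.

-13.50 percentage points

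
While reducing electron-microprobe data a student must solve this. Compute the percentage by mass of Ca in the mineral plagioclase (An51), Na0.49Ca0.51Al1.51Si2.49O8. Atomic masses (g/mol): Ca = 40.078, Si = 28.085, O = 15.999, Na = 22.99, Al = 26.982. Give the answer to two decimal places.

Formula mass = 0.49×22.99 + 0.51×40.078 + 1.51×26.982 + 2.49×28.085 + 8×15.999 = 270.371 g/mol, of which 20.440 g is Ca.
So Ca makes up 20.440/270.371 = 0.0756 of the mass, i.e. 7.56%.

7.56 mass %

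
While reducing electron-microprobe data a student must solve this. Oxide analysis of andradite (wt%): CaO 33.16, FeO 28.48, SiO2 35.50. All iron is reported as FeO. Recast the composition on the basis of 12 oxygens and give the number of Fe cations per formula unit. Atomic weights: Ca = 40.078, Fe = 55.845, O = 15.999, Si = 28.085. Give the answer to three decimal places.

33.16 wt% CaO ÷ 56.077 g/mol = 0.59133 mol, giving 0.59133 Ca and 0.59133 O.
28.48 wt% FeO ÷ 71.844 g/mol = 0.39641 mol, giving 0.39641 Fe and 0.39641 O.
35.50 wt% SiO2 ÷ 60.083 g/mol = 0.59085 mol, giving 0.59085 Si and 1.18170 O.
Oxygen sums to 2.16944; scaling by 12/2.16944 = 5.53138 puts the formula on 12 O.
Fe: 0.39641 × 5.53138 = 2.193 atoms per formula unit.

2.193 Fe apfu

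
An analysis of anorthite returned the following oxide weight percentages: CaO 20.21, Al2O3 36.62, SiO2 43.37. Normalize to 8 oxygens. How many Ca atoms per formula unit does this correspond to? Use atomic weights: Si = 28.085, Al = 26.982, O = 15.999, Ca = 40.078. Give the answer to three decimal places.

20.21 wt% CaO ÷ 56.077 g/mol = 0.36040 mol, giving 0.36040 Ca and 0.36040 O.
36.62 wt% Al2O3 ÷ 101.961 g/mol = 0.35916 mol, giving 0.71832 Al and 1.07748 O.
43.37 wt% SiO2 ÷ 60.083 g/mol = 0.72183 mol, giving 0.72183 Si and 1.44366 O.
Oxygen sums to 2.88154; scaling by 8/2.88154 = 2.77629 puts the formula on 8 O.
Ca: 0.36040 × 2.77629 = 1.001 atoms per formula unit.

1.001 Ca apfu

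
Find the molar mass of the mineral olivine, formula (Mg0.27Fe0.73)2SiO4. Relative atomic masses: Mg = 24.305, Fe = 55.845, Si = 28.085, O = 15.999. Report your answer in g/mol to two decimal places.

186.74 g/mol

The formula mass is the sum 0.54·24.305 + 1.46·55.845 + 1·28.085 + 4·15.999.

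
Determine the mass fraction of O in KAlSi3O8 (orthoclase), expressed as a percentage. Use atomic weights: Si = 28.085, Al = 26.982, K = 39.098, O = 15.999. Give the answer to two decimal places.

Formula mass = 1*39.098 + 1*26.982 + 3*28.085 + 8*15.999 = 278.327 g/mol, of which 127.992 g is O.
So O makes up 127.992/278.327 = 0.4599 of the mass, i.e. 45.99%.

45.99 weight percent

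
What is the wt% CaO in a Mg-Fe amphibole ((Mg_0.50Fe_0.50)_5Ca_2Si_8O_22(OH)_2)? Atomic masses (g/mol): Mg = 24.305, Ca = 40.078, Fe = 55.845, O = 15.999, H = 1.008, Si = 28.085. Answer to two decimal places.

M((Mg_0.50Fe_0.50)_5Ca_2Si_8O_22(OH)_2) = 891.203 g/mol; M(CaO) = 56.077 g/mol.
Moles CaO per formula unit = 2 Ca ÷ 1 = 2.0000.
CaO fraction = (2.0000 × 56.077) / 891.203 = 112.154/891.203 = 0.1258.

12.58 wt%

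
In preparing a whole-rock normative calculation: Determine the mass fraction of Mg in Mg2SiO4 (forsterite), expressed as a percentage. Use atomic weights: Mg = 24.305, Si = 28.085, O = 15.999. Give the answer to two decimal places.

Molar mass of Mg2SiO4: 2*24.305 + 1*28.085 + 4*15.999 = 140.691 g/mol.
Mass of Mg per formula unit: 2 × 24.305 = 48.610 g.
Weight fraction Mg = 48.610 / 140.691 = 0.3455.

34.55 weight percent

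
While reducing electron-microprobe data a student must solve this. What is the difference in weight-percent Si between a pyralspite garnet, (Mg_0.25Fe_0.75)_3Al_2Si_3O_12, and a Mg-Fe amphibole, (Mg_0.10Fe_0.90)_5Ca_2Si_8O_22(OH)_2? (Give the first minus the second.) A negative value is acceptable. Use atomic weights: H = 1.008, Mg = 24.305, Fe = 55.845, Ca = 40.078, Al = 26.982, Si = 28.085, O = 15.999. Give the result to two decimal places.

-5.77 percentage points

M((Mg_0.25Fe_0.75)_3Al_2Si_3O_12) = 474.087 g/mol, so wt% Si = 84.255/474.087 × 100 = 17.77%.
M((Mg_0.10Fe_0.90)_5Ca_2Si_8O_22(OH)_2) = 954.283 g/mol, so wt% Si = 224.680/954.283 × 100 = 23.54%.
17.77 − 23.54 = -5.77 pp.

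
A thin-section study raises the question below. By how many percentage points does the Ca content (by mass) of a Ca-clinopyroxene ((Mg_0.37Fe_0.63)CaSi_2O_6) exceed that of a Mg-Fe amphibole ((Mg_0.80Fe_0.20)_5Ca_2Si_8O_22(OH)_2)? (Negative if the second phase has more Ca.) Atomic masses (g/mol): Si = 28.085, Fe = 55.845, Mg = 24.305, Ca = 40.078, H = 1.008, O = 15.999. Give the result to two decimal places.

7.45 percentage points

First mineral: 40.078 g Ca in 236.417 g formula = 16.95 wt% Ca.
Second mineral: 80.156 g Ca in 843.893 g formula = 9.50 wt% Ca.
16.95% − 9.50% gives a difference of 7.45 percentage points.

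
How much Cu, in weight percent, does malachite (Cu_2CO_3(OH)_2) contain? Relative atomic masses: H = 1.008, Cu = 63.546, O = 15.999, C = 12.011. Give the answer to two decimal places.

Formula mass = 2*63.546 + 1*12.011 + 5*15.999 + 2*1.008 = 221.114 g/mol, of which 127.092 g is Cu.
So Cu makes up 127.092/221.114 = 0.5748 of the mass, i.e. 57.48%.

57.48 weight percent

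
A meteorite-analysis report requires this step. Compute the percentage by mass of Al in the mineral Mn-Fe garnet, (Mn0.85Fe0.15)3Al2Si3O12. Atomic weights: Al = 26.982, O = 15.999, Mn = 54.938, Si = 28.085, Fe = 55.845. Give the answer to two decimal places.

Formula mass = 2.55×54.938 + 0.45×55.845 + 2×26.982 + 3×28.085 + 12×15.999 = 495.429 g/mol, of which 53.964 g is Al.
So Al makes up 53.964/495.429 = 0.1089 of the mass, i.e. 10.89%.

10.89 mass %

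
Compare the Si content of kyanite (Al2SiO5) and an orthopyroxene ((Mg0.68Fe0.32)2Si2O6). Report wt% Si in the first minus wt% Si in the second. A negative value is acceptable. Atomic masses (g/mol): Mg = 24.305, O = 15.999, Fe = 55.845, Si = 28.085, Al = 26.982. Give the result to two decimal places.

-8.09 percentage points

M(Al2SiO5) = 162.044 g/mol, so wt% Si = 28.085/162.044 × 100 = 17.33%.
M((Mg0.68Fe0.32)2Si2O6) = 220.960 g/mol, so wt% Si = 56.170/220.960 × 100 = 25.42%.
17.33 − 25.42 = -8.09 pp.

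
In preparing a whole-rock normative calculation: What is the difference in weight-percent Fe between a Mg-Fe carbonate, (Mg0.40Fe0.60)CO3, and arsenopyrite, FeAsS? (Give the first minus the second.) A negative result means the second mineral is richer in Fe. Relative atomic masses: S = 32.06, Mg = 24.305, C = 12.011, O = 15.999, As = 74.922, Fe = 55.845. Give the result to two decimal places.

-1.84 percentage points

Fe in (Mg0.40Fe0.60)CO3: molar mass 103.237 g/mol; 0.60×55.845 = 33.507 g → 32.46 wt%.
Fe in FeAsS: molar mass 162.827 g/mol; 1×55.845 = 55.845 g → 34.30 wt%.
Difference = 32.46 − 34.30 = -1.84 percentage points.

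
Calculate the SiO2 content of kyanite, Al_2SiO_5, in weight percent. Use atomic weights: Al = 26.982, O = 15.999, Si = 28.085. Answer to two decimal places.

M(Al_2SiO_5) = 162.044 g/mol; M(SiO2) = 60.083 g/mol.
Moles SiO2 per formula unit = 1 Si ÷ 1 = 1.0000.
SiO2 fraction = (1.0000 × 60.083) / 162.044 = 60.083/162.044 = 0.3708.

37.08 wt%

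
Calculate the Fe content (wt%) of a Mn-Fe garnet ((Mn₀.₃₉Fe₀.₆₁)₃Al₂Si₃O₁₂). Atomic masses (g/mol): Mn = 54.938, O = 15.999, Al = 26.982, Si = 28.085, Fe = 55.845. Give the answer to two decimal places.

20.58 wt%

Molar mass of (Mn₀.₃₉Fe₀.₆₁)₃Al₂Si₃O₁₂: 1.17*54.938 + 1.83*55.845 + 2*26.982 + 3*28.085 + 12*15.999 = 496.681 g/mol.
Mass of Fe per formula unit: 1.83 × 55.845 = 102.196 g.
Weight fraction Fe = 102.196 / 496.681 = 0.2058.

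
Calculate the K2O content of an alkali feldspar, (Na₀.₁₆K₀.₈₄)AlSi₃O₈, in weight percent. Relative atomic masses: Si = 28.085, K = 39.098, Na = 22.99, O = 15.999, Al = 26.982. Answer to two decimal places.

Molar mass of (Na₀.₁₆K₀.₈₄)AlSi₃O₈ = 0.16·22.99 + 0.84·39.098 + 1·26.982 + 3·28.085 + 8·15.999 = 275.750 g/mol.
Each formula unit contains 0.84 K, equivalent to 0.84/2 = 0.4200 mol K2O.
M(K2O) = 2×39.098 + 1×15.999 = 94.195 g/mol.
Mass of K2O per formula unit = 0.4200 × 94.195 = 39.562 g.
K2O wt% = 39.562 / 275.750 × 100 = 14.35%.

14.35 wt%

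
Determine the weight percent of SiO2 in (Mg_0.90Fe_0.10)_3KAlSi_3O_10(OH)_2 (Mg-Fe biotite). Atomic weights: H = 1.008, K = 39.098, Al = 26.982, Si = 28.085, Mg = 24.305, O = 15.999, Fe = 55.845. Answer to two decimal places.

42.24 wt%

M((Mg_0.90Fe_0.10)_3KAlSi_3O_10(OH)_2) = 426.716 g/mol; M(SiO2) = 60.083 g/mol.
Moles SiO2 per formula unit = 3 Si ÷ 1 = 3.0000.
SiO2 fraction = (3.0000 × 60.083) / 426.716 = 180.249/426.716 = 0.4224.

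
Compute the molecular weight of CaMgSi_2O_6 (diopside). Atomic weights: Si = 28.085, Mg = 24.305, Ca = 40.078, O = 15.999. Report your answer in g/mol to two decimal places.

Ca: 1 × 40.078 = 40.0780
Mg: 1 × 24.305 = 24.3050
Si: 2 × 28.085 = 56.1700
O: 6 × 15.999 = 95.9940
Summing the contributions gives the formula mass.

216.55 g/mol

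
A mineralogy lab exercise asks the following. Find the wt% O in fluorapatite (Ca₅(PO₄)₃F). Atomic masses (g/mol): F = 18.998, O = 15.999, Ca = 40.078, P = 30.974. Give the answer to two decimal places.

38.07 wt%

Formula mass = 5×40.078 + 3×30.974 + 12×15.999 + 1×18.998 = 504.298 g/mol, of which 191.988 g is O.
So O makes up 191.988/504.298 = 0.3807 of the mass, i.e. 38.07%.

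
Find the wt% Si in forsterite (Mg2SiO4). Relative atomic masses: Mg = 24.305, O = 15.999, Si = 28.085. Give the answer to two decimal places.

19.96 wt%

Formula mass = 2·24.305 + 1·28.085 + 4·15.999 = 140.691 g/mol, of which 28.085 g is Si.
So Si makes up 28.085/140.691 = 0.1996 of the mass, i.e. 19.96%.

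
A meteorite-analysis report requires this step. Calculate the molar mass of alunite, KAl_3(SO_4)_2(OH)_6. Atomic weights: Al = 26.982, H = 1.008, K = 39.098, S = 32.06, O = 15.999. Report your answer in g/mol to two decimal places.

K: 1 × 39.098 = 39.0980
Al: 3 × 26.982 = 80.9460
S: 2 × 32.06 = 64.1200
O: 14 × 15.999 = 223.9860
H: 6 × 1.008 = 6.0480
Summing the contributions gives the formula mass.

414.20 g/mol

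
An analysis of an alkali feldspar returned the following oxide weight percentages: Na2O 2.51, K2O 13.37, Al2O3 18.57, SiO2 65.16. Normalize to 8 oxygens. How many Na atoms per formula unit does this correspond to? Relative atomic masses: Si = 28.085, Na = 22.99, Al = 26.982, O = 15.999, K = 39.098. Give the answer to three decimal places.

Na2O (M=61.979): mol = 0.04050; Na = 0.08100, O = 0.04050.
K2O (M=94.195): mol = 0.14194; K = 0.28388, O = 0.14194.
Al2O3 (M=101.961): mol = 0.18213; Al = 0.36426, O = 0.54639.
SiO2 (M=60.083): mol = 1.08450; Si = 1.08450, O = 2.16900.
ΣO = 2.89783; factor = 8/ΣO = 2.76069.
Na apfu = 0.08100 × 2.76069 = 0.224.

0.224 Na apfu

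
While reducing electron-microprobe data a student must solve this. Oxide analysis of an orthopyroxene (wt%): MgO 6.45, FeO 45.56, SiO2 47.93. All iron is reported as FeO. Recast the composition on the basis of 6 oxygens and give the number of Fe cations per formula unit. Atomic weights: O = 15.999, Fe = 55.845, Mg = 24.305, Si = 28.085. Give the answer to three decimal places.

1.592 Fe apfu

MgO: 6.45/40.304 = 0.16003 mol → 0.16003 mol Mg, 0.16003 mol O.
FeO: 45.56/71.844 = 0.63415 mol → 0.63415 mol Fe, 0.63415 mol O.
SiO2: 47.93/60.083 = 0.79773 mol → 0.79773 mol Si, 1.59546 mol O.
Total oxygen = 2.38964 mol. Normalization factor = 6/2.38964 = 2.51084.
Fe per 6 O = 0.63415 × 2.51084 = 1.592.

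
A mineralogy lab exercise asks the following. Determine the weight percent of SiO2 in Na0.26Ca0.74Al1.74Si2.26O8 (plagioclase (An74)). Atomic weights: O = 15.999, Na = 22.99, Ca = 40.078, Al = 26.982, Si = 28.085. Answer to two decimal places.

Molar mass of Na0.26Ca0.74Al1.74Si2.26O8 = 0.26*22.99 + 0.74*40.078 + 1.74*26.982 + 2.26*28.085 + 8*15.999 = 274.048 g/mol.
Each formula unit contains 2.26 Si, equivalent to 2.26/1 = 2.2600 mol SiO2.
M(SiO2) = 1×28.085 + 2×15.999 = 60.083 g/mol.
Mass of SiO2 per formula unit = 2.2600 × 60.083 = 135.788 g.
SiO2 wt% = 135.788 / 274.048 × 100 = 49.55%.

49.55 wt%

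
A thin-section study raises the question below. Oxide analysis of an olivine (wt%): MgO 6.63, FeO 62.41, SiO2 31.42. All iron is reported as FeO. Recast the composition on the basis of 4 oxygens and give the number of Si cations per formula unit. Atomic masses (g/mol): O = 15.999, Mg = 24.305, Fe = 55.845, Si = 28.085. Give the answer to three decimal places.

MgO (M=40.304): mol = 0.16450; Mg = 0.16450, O = 0.16450.
FeO (M=71.844): mol = 0.86869; Fe = 0.86869, O = 0.86869.
SiO2 (M=60.083): mol = 0.52294; Si = 0.52294, O = 1.04588.
ΣO = 2.07907; factor = 4/ΣO = 1.92394.
Si apfu = 0.52294 × 1.92394 = 1.006.

1.006 Si apfu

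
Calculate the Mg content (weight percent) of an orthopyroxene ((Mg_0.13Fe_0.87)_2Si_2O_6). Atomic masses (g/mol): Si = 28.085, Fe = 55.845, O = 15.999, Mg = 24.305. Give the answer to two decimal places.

Formula mass = 0.26*24.305 + 1.74*55.845 + 2*28.085 + 6*15.999 = 255.654 g/mol, of which 6.319 g is Mg.
So Mg makes up 6.319/255.654 = 0.0247 of the mass, i.e. 2.47%.

2.47 weight percent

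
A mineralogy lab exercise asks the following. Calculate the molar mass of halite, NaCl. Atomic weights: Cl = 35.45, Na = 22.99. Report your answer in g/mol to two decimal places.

Na: 1 × 22.99 = 22.9900
Cl: 1 × 35.45 = 35.4500
Summing the contributions gives the formula mass.

58.44 g/mol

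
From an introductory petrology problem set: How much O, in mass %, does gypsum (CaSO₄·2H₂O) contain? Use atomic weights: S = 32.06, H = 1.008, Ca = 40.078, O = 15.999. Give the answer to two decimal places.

Molar mass of CaSO₄·2H₂O: 1×40.078 + 1×32.06 + 6×15.999 + 4×1.008 = 172.164 g/mol.
Mass of O per formula unit: 6 × 15.999 = 95.994 g.
Weight fraction O = 95.994 / 172.164 = 0.5576.

55.76 mass %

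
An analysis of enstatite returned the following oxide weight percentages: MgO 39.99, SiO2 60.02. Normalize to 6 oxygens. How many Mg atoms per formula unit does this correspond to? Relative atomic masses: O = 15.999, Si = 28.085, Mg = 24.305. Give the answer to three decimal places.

MgO: 39.99/40.304 = 0.99221 mol → 0.99221 mol Mg, 0.99221 mol O.
SiO2: 60.02/60.083 = 0.99895 mol → 0.99895 mol Si, 1.99790 mol O.
Total oxygen = 2.99011 mol. Normalization factor = 6/2.99011 = 2.00662.
Mg per 6 O = 0.99221 × 2.00662 = 1.991.

1.991 Mg apfu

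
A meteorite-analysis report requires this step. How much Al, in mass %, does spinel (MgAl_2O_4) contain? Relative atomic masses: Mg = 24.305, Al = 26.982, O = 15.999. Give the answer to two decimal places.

37.93 mass %

M(MgAl_2O_4) = 142.265 g/mol.
Al contributes 2 × 26.982 = 53.964 g per mole.
53.964/142.265 = 0.3793 → 37.93%.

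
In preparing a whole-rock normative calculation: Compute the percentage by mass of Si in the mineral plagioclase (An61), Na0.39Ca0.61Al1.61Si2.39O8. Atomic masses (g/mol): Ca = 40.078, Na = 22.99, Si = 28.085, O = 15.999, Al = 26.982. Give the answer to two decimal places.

24.68 wt%

Molar mass of Na0.39Ca0.61Al1.61Si2.39O8: 0.39*22.99 + 0.61*40.078 + 1.61*26.982 + 2.39*28.085 + 8*15.999 = 271.970 g/mol.
Mass of Si per formula unit: 2.39 × 28.085 = 67.123 g.
Weight fraction Si = 67.123 / 271.970 = 0.2468.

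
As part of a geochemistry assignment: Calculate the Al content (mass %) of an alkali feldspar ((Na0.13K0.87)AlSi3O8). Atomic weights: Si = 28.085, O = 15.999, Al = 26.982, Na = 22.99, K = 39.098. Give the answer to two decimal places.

Molar mass of (Na0.13K0.87)AlSi3O8: 0.13×22.99 + 0.87×39.098 + 1×26.982 + 3×28.085 + 8×15.999 = 276.233 g/mol.
Mass of Al per formula unit: 1 × 26.982 = 26.982 g.
Weight fraction Al = 26.982 / 276.233 = 0.0977.

9.77 mass %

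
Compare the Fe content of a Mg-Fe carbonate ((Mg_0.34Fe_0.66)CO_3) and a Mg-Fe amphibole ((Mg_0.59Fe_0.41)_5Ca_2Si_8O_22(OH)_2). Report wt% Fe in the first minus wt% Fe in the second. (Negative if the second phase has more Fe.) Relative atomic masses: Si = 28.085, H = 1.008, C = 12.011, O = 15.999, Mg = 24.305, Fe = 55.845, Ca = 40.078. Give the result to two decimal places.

22.01 percentage points

First mineral: 36.858 g Fe in 105.129 g formula = 35.06 wt% Fe.
Second mineral: 114.482 g Fe in 877.010 g formula = 13.05 wt% Fe.
35.06% − 13.05% gives a difference of 22.01 percentage points.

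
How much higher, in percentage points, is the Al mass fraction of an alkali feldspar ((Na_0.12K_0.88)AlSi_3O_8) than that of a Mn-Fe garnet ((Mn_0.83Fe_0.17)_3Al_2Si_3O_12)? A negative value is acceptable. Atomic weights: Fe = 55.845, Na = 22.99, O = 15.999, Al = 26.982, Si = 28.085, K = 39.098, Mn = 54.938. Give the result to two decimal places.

First mineral: 26.982 g Al in 276.394 g formula = 9.76 wt% Al.
Second mineral: 53.964 g Al in 495.484 g formula = 10.89 wt% Al.
9.76% − 10.89% gives a difference of -1.13 percentage points.

-1.13 percentage points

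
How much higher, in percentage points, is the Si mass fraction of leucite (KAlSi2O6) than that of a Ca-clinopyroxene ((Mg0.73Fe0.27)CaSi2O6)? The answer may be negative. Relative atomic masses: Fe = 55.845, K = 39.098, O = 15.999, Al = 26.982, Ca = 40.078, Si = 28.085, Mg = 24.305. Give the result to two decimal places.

0.78 percentage points

M(KAlSi2O6) = 218.244 g/mol, so wt% Si = 56.170/218.244 × 100 = 25.74%.
M((Mg0.73Fe0.27)CaSi2O6) = 225.063 g/mol, so wt% Si = 56.170/225.063 × 100 = 24.96%.
25.74 − 24.96 = 0.78 pp.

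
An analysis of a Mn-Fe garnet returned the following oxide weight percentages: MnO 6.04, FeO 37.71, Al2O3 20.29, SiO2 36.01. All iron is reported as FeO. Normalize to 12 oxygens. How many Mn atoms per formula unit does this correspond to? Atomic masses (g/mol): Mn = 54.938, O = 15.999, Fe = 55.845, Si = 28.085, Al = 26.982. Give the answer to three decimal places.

MnO (M=70.937): mol = 0.08515; Mn = 0.08515, O = 0.08515.
FeO (M=71.844): mol = 0.52489; Fe = 0.52489, O = 0.52489.
Al2O3 (M=101.961): mol = 0.19900; Al = 0.39800, O = 0.59700.
SiO2 (M=60.083): mol = 0.59934; Si = 0.59934, O = 1.19868.
ΣO = 2.40572; factor = 12/ΣO = 4.98811.
Mn apfu = 0.08515 × 4.98811 = 0.425.

0.425 Mn apfu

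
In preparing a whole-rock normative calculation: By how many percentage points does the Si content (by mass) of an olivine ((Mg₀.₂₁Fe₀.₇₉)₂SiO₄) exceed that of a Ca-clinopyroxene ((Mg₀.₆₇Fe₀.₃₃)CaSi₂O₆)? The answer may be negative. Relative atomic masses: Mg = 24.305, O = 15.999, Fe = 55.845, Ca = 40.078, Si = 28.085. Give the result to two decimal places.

First mineral: 28.085 g Si in 190.524 g formula = 14.74 wt% Si.
Second mineral: 56.170 g Si in 226.955 g formula = 24.75 wt% Si.
14.74% − 24.75% gives a difference of -10.01 percentage points.

-10.01 percentage points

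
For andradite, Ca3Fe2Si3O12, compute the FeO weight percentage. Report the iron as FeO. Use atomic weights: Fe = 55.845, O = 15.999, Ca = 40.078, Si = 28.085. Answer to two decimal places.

Formula mass = 508.167 g/mol.
2 Fe → 2.0000 mol FeO per formula unit; M(FeO) = 71.844, so FeO mass = 143.688 g.
143.688/508.167 × 100 = 28.28 wt%.

28.28 wt%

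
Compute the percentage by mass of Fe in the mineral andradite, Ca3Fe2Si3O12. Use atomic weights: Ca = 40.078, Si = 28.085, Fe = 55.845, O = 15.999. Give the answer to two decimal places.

M(Ca3Fe2Si3O12) = 508.167 g/mol.
Fe contributes 2 × 55.845 = 111.690 g per mole.
111.690/508.167 = 0.2198 → 21.98%.

21.98 weight percent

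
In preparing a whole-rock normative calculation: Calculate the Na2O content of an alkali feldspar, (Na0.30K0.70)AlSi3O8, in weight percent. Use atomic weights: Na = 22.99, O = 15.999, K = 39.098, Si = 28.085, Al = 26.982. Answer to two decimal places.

3.40 wt%

M((Na0.30K0.70)AlSi3O8) = 273.495 g/mol; M(Na2O) = 61.979 g/mol.
Moles Na2O per formula unit = 0.30 Na ÷ 2 = 0.1500.
Na2O fraction = (0.1500 × 61.979) / 273.495 = 9.297/273.495 = 0.0340.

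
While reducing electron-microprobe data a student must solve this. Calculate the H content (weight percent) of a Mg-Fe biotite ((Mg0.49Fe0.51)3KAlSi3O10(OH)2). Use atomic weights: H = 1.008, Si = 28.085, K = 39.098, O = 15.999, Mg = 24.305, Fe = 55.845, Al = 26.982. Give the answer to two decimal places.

0.43 weight percent

Molar mass of (Mg0.49Fe0.51)3KAlSi3O10(OH)2: 1.47×24.305 + 1.53×55.845 + 1×39.098 + 1×26.982 + 3×28.085 + 12×15.999 + 2×1.008 = 465.510 g/mol.
Mass of H per formula unit: 2 × 1.008 = 2.016 g.
Weight fraction H = 2.016 / 465.510 = 0.0043.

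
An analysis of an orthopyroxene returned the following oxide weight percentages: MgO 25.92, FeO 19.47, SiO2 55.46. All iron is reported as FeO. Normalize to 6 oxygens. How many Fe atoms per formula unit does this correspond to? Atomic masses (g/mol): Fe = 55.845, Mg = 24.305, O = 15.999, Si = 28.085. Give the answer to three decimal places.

0.589 Fe apfu

MgO (M=40.304): mol = 0.64311; Mg = 0.64311, O = 0.64311.
FeO (M=71.844): mol = 0.27100; Fe = 0.27100, O = 0.27100.
SiO2 (M=60.083): mol = 0.92306; Si = 0.92306, O = 1.84612.
ΣO = 2.76023; factor = 6/ΣO = 2.17373.
Fe apfu = 0.27100 × 2.17373 = 0.589.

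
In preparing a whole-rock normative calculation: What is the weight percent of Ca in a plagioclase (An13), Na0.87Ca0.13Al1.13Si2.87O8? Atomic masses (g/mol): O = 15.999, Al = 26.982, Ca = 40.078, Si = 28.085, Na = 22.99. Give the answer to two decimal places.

Molar mass of Na0.87Ca0.13Al1.13Si2.87O8: 0.87×22.99 + 0.13×40.078 + 1.13×26.982 + 2.87×28.085 + 8×15.999 = 264.297 g/mol.
Mass of Ca per formula unit: 0.13 × 40.078 = 5.210 g.
Weight fraction Ca = 5.210 / 264.297 = 0.0197.

1.97 mass %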